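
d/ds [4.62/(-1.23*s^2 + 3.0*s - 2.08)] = (11.3652*s - 13.86)/(1.23*s^2 - 3.0*s + 2.08)^2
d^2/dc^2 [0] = 0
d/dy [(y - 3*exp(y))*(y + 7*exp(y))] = 4*y*exp(y) + 2*y - 42*exp(2*y) + 4*exp(y)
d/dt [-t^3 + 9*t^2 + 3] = 3*t*(6 - t)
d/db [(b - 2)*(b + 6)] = 2*b + 4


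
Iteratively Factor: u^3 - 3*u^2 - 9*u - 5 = (u + 1)*(u^2 - 4*u - 5) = (u - 5)*(u + 1)*(u + 1)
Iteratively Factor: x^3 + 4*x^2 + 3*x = (x + 3)*(x^2 + x) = (x + 1)*(x + 3)*(x)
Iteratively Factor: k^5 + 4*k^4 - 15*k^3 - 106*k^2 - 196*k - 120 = (k + 2)*(k^4 + 2*k^3 - 19*k^2 - 68*k - 60) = (k + 2)^2*(k^3 - 19*k - 30) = (k + 2)^3*(k^2 - 2*k - 15) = (k - 5)*(k + 2)^3*(k + 3)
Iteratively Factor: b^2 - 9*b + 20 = (b - 5)*(b - 4)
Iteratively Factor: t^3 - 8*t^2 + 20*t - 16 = (t - 2)*(t^2 - 6*t + 8) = (t - 4)*(t - 2)*(t - 2)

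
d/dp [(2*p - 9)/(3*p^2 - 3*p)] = (-2*p^2 + 18*p - 9)/(3*p^2*(p^2 - 2*p + 1))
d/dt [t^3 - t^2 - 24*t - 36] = 3*t^2 - 2*t - 24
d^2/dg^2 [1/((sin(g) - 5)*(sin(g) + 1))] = (-49*sin(g) + sin(3*g) - 8*cos(2*g) + 50)/((sin(g) - 5)^3*(sin(g) + 1)^2)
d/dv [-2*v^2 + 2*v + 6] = 2 - 4*v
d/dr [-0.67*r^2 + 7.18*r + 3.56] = 7.18 - 1.34*r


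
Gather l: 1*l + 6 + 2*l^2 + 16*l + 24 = 2*l^2 + 17*l + 30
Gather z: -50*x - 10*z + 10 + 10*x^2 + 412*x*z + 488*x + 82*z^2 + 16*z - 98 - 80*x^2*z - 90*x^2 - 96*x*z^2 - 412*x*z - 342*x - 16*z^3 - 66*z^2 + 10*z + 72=-80*x^2 + 96*x - 16*z^3 + z^2*(16 - 96*x) + z*(16 - 80*x^2) - 16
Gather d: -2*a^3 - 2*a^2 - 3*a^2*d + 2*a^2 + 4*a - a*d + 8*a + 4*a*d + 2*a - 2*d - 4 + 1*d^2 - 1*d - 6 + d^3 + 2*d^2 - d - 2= -2*a^3 + 14*a + d^3 + 3*d^2 + d*(-3*a^2 + 3*a - 4) - 12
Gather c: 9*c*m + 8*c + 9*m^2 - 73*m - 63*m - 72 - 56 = c*(9*m + 8) + 9*m^2 - 136*m - 128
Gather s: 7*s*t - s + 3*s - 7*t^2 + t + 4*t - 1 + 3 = s*(7*t + 2) - 7*t^2 + 5*t + 2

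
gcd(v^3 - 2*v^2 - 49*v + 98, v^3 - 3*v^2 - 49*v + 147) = v^2 - 49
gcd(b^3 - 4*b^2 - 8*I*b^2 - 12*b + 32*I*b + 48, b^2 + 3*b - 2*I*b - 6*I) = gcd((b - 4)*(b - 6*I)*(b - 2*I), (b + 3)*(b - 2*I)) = b - 2*I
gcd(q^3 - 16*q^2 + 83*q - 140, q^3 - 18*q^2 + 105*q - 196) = q^2 - 11*q + 28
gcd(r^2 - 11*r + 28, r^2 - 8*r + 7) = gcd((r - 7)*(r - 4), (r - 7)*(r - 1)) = r - 7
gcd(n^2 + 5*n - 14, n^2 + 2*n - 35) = n + 7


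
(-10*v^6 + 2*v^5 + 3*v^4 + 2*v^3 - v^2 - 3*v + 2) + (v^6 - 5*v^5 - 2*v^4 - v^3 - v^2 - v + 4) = -9*v^6 - 3*v^5 + v^4 + v^3 - 2*v^2 - 4*v + 6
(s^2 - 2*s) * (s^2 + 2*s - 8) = s^4 - 12*s^2 + 16*s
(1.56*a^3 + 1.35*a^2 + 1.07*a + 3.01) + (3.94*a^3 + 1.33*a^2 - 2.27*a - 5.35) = 5.5*a^3 + 2.68*a^2 - 1.2*a - 2.34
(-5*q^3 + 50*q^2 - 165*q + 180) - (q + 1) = -5*q^3 + 50*q^2 - 166*q + 179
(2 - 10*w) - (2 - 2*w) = -8*w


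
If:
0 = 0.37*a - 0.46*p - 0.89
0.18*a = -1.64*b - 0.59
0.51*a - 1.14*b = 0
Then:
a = -0.65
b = -0.29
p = -2.45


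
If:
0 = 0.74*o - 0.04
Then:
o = 0.05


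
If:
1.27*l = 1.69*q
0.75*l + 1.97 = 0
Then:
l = -2.63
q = -1.97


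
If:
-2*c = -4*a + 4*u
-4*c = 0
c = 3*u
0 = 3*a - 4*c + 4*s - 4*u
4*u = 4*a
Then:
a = 0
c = 0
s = 0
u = 0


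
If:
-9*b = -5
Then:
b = 5/9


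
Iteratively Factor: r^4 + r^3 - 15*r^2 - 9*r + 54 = (r - 3)*(r^3 + 4*r^2 - 3*r - 18) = (r - 3)*(r + 3)*(r^2 + r - 6) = (r - 3)*(r - 2)*(r + 3)*(r + 3)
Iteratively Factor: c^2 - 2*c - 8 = (c - 4)*(c + 2)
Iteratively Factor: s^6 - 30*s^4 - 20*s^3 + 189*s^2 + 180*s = (s + 1)*(s^5 - s^4 - 29*s^3 + 9*s^2 + 180*s) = (s - 3)*(s + 1)*(s^4 + 2*s^3 - 23*s^2 - 60*s) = (s - 3)*(s + 1)*(s + 4)*(s^3 - 2*s^2 - 15*s) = (s - 5)*(s - 3)*(s + 1)*(s + 4)*(s^2 + 3*s) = (s - 5)*(s - 3)*(s + 1)*(s + 3)*(s + 4)*(s)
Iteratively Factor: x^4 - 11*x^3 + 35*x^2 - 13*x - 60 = (x + 1)*(x^3 - 12*x^2 + 47*x - 60) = (x - 4)*(x + 1)*(x^2 - 8*x + 15) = (x - 5)*(x - 4)*(x + 1)*(x - 3)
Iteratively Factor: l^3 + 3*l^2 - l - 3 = (l - 1)*(l^2 + 4*l + 3) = (l - 1)*(l + 3)*(l + 1)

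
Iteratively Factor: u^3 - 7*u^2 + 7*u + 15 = (u - 3)*(u^2 - 4*u - 5) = (u - 5)*(u - 3)*(u + 1)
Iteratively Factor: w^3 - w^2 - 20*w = (w)*(w^2 - w - 20) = w*(w + 4)*(w - 5)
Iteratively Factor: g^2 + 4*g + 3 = (g + 3)*(g + 1)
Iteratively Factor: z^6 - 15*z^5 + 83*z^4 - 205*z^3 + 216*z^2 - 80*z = (z - 4)*(z^5 - 11*z^4 + 39*z^3 - 49*z^2 + 20*z) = (z - 5)*(z - 4)*(z^4 - 6*z^3 + 9*z^2 - 4*z) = (z - 5)*(z - 4)^2*(z^3 - 2*z^2 + z) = (z - 5)*(z - 4)^2*(z - 1)*(z^2 - z) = z*(z - 5)*(z - 4)^2*(z - 1)*(z - 1)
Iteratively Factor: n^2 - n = (n)*(n - 1)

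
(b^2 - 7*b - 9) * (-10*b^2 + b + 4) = -10*b^4 + 71*b^3 + 87*b^2 - 37*b - 36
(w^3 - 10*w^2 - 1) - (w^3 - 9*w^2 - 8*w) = -w^2 + 8*w - 1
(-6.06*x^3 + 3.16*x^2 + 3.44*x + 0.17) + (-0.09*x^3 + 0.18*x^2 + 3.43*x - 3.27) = -6.15*x^3 + 3.34*x^2 + 6.87*x - 3.1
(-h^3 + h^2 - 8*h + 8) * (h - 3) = -h^4 + 4*h^3 - 11*h^2 + 32*h - 24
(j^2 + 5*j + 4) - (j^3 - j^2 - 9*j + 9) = -j^3 + 2*j^2 + 14*j - 5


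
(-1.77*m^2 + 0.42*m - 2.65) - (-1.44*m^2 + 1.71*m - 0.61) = -0.33*m^2 - 1.29*m - 2.04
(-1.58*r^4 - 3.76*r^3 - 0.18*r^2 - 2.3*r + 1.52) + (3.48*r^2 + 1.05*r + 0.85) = -1.58*r^4 - 3.76*r^3 + 3.3*r^2 - 1.25*r + 2.37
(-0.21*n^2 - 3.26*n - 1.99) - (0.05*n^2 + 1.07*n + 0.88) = -0.26*n^2 - 4.33*n - 2.87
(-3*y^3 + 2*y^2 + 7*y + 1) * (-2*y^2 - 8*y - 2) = 6*y^5 + 20*y^4 - 24*y^3 - 62*y^2 - 22*y - 2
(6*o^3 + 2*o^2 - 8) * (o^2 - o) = 6*o^5 - 4*o^4 - 2*o^3 - 8*o^2 + 8*o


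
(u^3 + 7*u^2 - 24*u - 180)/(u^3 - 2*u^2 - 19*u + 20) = (u^2 + 12*u + 36)/(u^2 + 3*u - 4)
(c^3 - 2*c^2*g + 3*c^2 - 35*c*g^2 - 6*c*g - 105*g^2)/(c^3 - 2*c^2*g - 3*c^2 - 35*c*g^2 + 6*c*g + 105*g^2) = (c + 3)/(c - 3)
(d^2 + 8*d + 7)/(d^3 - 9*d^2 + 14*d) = (d^2 + 8*d + 7)/(d*(d^2 - 9*d + 14))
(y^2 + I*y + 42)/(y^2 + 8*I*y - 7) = (y - 6*I)/(y + I)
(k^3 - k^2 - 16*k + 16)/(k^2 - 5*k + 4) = k + 4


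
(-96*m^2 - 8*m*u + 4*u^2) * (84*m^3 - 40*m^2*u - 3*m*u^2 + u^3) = -8064*m^5 + 3168*m^4*u + 944*m^3*u^2 - 232*m^2*u^3 - 20*m*u^4 + 4*u^5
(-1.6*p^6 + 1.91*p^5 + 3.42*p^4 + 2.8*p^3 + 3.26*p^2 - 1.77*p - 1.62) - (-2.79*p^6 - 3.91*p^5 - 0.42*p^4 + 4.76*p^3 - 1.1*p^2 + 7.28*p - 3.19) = 1.19*p^6 + 5.82*p^5 + 3.84*p^4 - 1.96*p^3 + 4.36*p^2 - 9.05*p + 1.57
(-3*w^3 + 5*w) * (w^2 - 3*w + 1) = -3*w^5 + 9*w^4 + 2*w^3 - 15*w^2 + 5*w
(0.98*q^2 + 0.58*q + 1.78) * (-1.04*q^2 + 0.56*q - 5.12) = -1.0192*q^4 - 0.0543999999999999*q^3 - 6.544*q^2 - 1.9728*q - 9.1136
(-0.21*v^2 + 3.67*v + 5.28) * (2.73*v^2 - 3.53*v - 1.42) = -0.5733*v^4 + 10.7604*v^3 + 1.7575*v^2 - 23.8498*v - 7.4976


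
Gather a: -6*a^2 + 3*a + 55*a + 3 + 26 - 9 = -6*a^2 + 58*a + 20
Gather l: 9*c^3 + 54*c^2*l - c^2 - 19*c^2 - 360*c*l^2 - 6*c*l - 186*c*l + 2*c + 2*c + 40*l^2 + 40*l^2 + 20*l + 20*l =9*c^3 - 20*c^2 + 4*c + l^2*(80 - 360*c) + l*(54*c^2 - 192*c + 40)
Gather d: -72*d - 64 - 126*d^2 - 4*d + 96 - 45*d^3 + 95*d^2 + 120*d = -45*d^3 - 31*d^2 + 44*d + 32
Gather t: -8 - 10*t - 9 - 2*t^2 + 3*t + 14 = -2*t^2 - 7*t - 3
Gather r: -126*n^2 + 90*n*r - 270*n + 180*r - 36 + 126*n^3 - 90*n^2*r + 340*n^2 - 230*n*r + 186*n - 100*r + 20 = 126*n^3 + 214*n^2 - 84*n + r*(-90*n^2 - 140*n + 80) - 16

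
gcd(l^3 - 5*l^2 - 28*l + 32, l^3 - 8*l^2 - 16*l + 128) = l^2 - 4*l - 32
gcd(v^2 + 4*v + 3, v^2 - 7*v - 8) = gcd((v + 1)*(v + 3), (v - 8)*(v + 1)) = v + 1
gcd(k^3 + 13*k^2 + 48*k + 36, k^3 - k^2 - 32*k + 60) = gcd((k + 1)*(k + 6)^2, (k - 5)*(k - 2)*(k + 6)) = k + 6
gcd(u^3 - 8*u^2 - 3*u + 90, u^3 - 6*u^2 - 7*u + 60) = u^2 - 2*u - 15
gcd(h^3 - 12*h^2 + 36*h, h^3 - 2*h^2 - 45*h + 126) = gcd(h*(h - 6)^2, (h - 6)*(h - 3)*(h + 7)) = h - 6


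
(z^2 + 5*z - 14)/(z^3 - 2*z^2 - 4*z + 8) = (z + 7)/(z^2 - 4)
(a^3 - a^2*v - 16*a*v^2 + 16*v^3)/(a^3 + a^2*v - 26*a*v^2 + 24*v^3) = (a + 4*v)/(a + 6*v)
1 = 1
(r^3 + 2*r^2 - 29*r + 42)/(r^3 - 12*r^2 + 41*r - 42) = (r + 7)/(r - 7)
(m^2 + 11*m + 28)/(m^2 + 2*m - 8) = (m + 7)/(m - 2)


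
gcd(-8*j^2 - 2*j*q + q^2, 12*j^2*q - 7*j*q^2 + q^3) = -4*j + q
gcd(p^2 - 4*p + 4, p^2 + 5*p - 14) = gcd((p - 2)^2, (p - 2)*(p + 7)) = p - 2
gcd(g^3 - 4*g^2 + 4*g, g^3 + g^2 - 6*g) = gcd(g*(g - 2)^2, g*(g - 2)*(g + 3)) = g^2 - 2*g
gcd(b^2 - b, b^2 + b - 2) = b - 1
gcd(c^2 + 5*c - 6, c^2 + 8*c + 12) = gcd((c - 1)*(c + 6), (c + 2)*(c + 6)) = c + 6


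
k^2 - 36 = (k - 6)*(k + 6)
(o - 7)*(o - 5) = o^2 - 12*o + 35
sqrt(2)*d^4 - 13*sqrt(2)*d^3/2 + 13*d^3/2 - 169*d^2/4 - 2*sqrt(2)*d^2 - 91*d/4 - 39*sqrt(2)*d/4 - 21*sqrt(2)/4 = (d - 7)*(d + 1/2)*(d + 3*sqrt(2))*(sqrt(2)*d + 1/2)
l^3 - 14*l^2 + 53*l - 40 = (l - 8)*(l - 5)*(l - 1)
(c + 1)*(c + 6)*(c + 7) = c^3 + 14*c^2 + 55*c + 42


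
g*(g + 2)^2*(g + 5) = g^4 + 9*g^3 + 24*g^2 + 20*g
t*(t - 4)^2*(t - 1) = t^4 - 9*t^3 + 24*t^2 - 16*t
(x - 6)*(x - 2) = x^2 - 8*x + 12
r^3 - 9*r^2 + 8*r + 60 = (r - 6)*(r - 5)*(r + 2)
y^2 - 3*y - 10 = (y - 5)*(y + 2)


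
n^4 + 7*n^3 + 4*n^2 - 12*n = n*(n - 1)*(n + 2)*(n + 6)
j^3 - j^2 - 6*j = j*(j - 3)*(j + 2)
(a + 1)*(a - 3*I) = a^2 + a - 3*I*a - 3*I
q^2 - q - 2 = (q - 2)*(q + 1)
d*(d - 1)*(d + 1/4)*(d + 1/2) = d^4 - d^3/4 - 5*d^2/8 - d/8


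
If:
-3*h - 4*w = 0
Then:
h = -4*w/3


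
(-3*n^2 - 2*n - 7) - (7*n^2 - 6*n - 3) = -10*n^2 + 4*n - 4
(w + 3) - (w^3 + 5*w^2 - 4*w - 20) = -w^3 - 5*w^2 + 5*w + 23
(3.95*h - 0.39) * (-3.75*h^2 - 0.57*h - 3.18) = -14.8125*h^3 - 0.789*h^2 - 12.3387*h + 1.2402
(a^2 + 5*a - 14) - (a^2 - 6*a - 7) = 11*a - 7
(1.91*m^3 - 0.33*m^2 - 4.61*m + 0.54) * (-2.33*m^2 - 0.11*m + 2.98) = -4.4503*m^5 + 0.5588*m^4 + 16.4694*m^3 - 1.7345*m^2 - 13.7972*m + 1.6092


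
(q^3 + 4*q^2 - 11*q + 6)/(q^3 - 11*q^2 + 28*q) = (q^3 + 4*q^2 - 11*q + 6)/(q*(q^2 - 11*q + 28))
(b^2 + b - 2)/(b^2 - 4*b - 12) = (b - 1)/(b - 6)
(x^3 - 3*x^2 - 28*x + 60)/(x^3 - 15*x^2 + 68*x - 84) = (x + 5)/(x - 7)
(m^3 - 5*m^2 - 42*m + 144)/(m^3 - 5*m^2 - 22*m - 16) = (m^2 + 3*m - 18)/(m^2 + 3*m + 2)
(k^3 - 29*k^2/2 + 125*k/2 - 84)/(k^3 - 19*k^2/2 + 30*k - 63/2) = (k - 8)/(k - 3)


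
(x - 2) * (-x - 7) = -x^2 - 5*x + 14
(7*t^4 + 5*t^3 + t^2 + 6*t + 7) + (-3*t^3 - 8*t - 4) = 7*t^4 + 2*t^3 + t^2 - 2*t + 3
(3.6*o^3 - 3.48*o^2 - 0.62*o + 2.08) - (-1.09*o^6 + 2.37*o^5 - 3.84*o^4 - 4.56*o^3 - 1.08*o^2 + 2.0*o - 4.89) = 1.09*o^6 - 2.37*o^5 + 3.84*o^4 + 8.16*o^3 - 2.4*o^2 - 2.62*o + 6.97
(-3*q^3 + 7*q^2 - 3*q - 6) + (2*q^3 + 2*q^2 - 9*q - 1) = -q^3 + 9*q^2 - 12*q - 7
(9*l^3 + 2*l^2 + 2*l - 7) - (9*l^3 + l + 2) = 2*l^2 + l - 9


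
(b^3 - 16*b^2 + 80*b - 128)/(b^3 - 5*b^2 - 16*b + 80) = (b^2 - 12*b + 32)/(b^2 - b - 20)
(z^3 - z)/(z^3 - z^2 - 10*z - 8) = z*(z - 1)/(z^2 - 2*z - 8)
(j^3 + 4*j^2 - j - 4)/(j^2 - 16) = (j^2 - 1)/(j - 4)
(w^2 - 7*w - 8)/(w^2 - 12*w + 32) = (w + 1)/(w - 4)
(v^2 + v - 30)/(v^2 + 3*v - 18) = (v - 5)/(v - 3)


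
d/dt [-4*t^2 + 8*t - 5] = 8 - 8*t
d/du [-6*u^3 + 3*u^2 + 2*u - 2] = -18*u^2 + 6*u + 2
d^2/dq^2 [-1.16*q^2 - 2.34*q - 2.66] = -2.32000000000000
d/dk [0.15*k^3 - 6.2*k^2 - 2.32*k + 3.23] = 0.45*k^2 - 12.4*k - 2.32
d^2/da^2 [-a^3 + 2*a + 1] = -6*a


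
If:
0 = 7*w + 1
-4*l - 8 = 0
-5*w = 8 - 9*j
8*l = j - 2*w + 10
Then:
No Solution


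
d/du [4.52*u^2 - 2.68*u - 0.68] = 9.04*u - 2.68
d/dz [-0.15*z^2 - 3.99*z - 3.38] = -0.3*z - 3.99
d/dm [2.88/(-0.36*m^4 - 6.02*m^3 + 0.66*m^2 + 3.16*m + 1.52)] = (4.1472*m^3 + 52.0128*m^2 - 3.8016*m - 9.1008)/(-0.36*m^4 - 6.02*m^3 + 0.66*m^2 + 3.16*m + 1.52)^2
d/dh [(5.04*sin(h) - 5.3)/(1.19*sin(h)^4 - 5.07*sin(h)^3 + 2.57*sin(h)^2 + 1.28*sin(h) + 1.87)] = (-17.9928*sin(h)^4 + 76.3336*sin(h)^3 - 93.5658*sin(h)^2 + 27.242*sin(h) + 16.2088)*cos(h)/(1.4161*sin(h)^8 - 12.0666*sin(h)^7 + 31.8215*sin(h)^6 - 23.0134*sin(h)^5 - 1.9237*sin(h)^4 - 12.3826*sin(h)^3 + 11.2502*sin(h)^2 + 4.7872*sin(h) + 3.4969)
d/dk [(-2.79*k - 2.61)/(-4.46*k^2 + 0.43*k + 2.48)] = (12.4434*k^2 - 1.1997*k - (2.79*k + 2.61)*(8.92*k - 0.43) - 6.9192)/(-4.46*k^2 + 0.43*k + 2.48)^2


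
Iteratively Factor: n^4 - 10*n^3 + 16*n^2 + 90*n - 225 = (n + 3)*(n^3 - 13*n^2 + 55*n - 75) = (n - 5)*(n + 3)*(n^2 - 8*n + 15) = (n - 5)*(n - 3)*(n + 3)*(n - 5)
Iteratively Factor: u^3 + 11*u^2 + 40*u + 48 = (u + 3)*(u^2 + 8*u + 16) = (u + 3)*(u + 4)*(u + 4)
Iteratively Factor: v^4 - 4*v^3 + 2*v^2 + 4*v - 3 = (v - 3)*(v^3 - v^2 - v + 1) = (v - 3)*(v - 1)*(v^2 - 1) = (v - 3)*(v - 1)*(v + 1)*(v - 1)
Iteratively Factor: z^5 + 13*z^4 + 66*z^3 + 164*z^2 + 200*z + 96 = (z + 2)*(z^4 + 11*z^3 + 44*z^2 + 76*z + 48) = (z + 2)^2*(z^3 + 9*z^2 + 26*z + 24) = (z + 2)^3*(z^2 + 7*z + 12) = (z + 2)^3*(z + 3)*(z + 4)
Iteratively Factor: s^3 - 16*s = (s - 4)*(s^2 + 4*s) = s*(s - 4)*(s + 4)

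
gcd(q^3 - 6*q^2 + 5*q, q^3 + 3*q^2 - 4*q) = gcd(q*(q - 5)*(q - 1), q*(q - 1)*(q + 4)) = q^2 - q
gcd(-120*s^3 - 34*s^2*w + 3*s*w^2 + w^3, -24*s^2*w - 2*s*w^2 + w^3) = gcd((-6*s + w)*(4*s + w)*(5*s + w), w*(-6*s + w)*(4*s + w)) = 24*s^2 + 2*s*w - w^2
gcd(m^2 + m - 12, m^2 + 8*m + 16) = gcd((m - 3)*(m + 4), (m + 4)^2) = m + 4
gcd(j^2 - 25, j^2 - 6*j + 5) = j - 5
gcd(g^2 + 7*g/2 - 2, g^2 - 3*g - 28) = g + 4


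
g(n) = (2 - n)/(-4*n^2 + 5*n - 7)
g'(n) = (2 - n)*(8*n - 5)/(-4*n^2 + 5*n - 7)^2 - 1/(-4*n^2 + 5*n - 7)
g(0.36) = -0.29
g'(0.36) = 0.07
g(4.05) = 0.04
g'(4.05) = -0.00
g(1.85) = -0.01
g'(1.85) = 0.10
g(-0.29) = -0.26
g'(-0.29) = -0.10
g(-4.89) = -0.05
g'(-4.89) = -0.01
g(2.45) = 0.02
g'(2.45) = 0.03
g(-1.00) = -0.19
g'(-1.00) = -0.09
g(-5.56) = -0.05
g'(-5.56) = -0.01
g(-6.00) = -0.04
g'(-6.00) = -0.00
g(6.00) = 0.03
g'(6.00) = 0.00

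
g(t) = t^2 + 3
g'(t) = 2*t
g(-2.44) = 8.95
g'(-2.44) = -4.88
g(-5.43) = 32.48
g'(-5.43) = -10.86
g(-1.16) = 4.35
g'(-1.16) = -2.32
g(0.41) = 3.17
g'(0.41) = 0.82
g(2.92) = 11.53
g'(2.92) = 5.84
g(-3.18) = 13.11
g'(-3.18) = -6.36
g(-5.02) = 28.20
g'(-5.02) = -10.04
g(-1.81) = 6.28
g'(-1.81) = -3.62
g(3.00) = 12.00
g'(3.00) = 6.00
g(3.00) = 12.00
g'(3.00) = 6.00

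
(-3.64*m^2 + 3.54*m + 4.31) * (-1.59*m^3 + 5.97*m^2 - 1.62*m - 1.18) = 5.7876*m^5 - 27.3594*m^4 + 20.1777*m^3 + 24.2911*m^2 - 11.1594*m - 5.0858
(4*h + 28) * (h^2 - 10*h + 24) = 4*h^3 - 12*h^2 - 184*h + 672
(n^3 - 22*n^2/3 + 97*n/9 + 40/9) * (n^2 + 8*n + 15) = n^5 + 2*n^4/3 - 296*n^3/9 - 58*n^2/3 + 1775*n/9 + 200/3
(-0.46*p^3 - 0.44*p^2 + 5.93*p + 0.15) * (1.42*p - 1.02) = -0.6532*p^4 - 0.1556*p^3 + 8.8694*p^2 - 5.8356*p - 0.153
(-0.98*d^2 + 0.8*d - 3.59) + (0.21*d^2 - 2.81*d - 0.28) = -0.77*d^2 - 2.01*d - 3.87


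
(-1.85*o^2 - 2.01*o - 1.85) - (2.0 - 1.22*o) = -1.85*o^2 - 0.79*o - 3.85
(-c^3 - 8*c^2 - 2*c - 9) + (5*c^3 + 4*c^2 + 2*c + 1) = 4*c^3 - 4*c^2 - 8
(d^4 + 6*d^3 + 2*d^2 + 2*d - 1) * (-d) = -d^5 - 6*d^4 - 2*d^3 - 2*d^2 + d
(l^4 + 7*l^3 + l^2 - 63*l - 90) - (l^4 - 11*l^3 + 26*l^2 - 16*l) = 18*l^3 - 25*l^2 - 47*l - 90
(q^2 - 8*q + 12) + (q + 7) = q^2 - 7*q + 19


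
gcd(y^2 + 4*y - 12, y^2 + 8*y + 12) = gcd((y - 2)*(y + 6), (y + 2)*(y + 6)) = y + 6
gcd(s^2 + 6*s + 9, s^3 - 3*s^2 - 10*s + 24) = s + 3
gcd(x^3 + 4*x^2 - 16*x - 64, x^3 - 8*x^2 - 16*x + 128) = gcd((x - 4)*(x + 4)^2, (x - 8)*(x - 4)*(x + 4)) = x^2 - 16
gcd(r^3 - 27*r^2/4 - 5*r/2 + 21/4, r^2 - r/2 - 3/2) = r + 1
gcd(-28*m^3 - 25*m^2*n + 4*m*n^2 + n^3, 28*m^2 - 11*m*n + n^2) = 4*m - n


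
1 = 1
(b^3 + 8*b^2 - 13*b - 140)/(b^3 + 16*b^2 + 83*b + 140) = (b - 4)/(b + 4)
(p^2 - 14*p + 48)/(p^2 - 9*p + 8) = (p - 6)/(p - 1)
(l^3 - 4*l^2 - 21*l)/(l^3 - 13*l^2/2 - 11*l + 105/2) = 2*l/(2*l - 5)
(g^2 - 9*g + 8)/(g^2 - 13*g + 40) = (g - 1)/(g - 5)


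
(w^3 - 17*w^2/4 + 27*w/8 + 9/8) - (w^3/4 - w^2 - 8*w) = 3*w^3/4 - 13*w^2/4 + 91*w/8 + 9/8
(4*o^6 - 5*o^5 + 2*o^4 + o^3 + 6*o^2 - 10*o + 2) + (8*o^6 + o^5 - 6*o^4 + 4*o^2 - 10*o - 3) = 12*o^6 - 4*o^5 - 4*o^4 + o^3 + 10*o^2 - 20*o - 1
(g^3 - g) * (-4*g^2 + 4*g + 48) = -4*g^5 + 4*g^4 + 52*g^3 - 4*g^2 - 48*g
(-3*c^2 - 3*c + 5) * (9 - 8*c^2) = 24*c^4 + 24*c^3 - 67*c^2 - 27*c + 45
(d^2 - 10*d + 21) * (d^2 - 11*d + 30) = d^4 - 21*d^3 + 161*d^2 - 531*d + 630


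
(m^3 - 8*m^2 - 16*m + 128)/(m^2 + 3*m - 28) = (m^2 - 4*m - 32)/(m + 7)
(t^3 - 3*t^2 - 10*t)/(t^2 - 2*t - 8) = t*(t - 5)/(t - 4)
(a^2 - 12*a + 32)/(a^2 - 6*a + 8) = (a - 8)/(a - 2)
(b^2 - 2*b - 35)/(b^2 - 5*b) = (b^2 - 2*b - 35)/(b*(b - 5))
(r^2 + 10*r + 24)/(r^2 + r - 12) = (r + 6)/(r - 3)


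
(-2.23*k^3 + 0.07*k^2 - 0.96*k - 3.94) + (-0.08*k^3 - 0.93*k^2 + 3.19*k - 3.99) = -2.31*k^3 - 0.86*k^2 + 2.23*k - 7.93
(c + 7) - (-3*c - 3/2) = 4*c + 17/2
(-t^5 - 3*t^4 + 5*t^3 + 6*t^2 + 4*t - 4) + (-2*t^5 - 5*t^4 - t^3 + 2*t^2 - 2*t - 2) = -3*t^5 - 8*t^4 + 4*t^3 + 8*t^2 + 2*t - 6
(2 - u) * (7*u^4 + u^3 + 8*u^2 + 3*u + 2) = -7*u^5 + 13*u^4 - 6*u^3 + 13*u^2 + 4*u + 4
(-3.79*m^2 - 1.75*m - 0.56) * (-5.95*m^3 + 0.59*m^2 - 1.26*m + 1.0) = 22.5505*m^5 + 8.1764*m^4 + 7.0749*m^3 - 1.9154*m^2 - 1.0444*m - 0.56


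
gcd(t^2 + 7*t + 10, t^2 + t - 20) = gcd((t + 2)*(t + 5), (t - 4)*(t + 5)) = t + 5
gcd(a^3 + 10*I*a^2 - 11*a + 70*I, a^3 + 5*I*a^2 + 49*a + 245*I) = a^2 + 12*I*a - 35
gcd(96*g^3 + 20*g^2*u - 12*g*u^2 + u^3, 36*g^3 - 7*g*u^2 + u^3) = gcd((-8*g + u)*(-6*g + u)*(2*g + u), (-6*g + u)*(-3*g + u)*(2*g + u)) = -12*g^2 - 4*g*u + u^2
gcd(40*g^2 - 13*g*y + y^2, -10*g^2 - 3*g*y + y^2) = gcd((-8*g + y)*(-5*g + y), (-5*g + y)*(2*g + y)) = -5*g + y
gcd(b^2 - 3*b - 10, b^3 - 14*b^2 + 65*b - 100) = b - 5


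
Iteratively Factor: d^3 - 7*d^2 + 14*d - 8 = (d - 2)*(d^2 - 5*d + 4) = (d - 4)*(d - 2)*(d - 1)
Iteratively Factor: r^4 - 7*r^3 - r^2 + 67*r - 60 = (r + 3)*(r^3 - 10*r^2 + 29*r - 20) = (r - 5)*(r + 3)*(r^2 - 5*r + 4) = (r - 5)*(r - 1)*(r + 3)*(r - 4)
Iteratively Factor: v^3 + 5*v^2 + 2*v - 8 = (v + 4)*(v^2 + v - 2) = (v - 1)*(v + 4)*(v + 2)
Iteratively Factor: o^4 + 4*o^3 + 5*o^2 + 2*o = (o)*(o^3 + 4*o^2 + 5*o + 2) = o*(o + 2)*(o^2 + 2*o + 1) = o*(o + 1)*(o + 2)*(o + 1)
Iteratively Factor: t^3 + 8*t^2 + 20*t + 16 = (t + 4)*(t^2 + 4*t + 4) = (t + 2)*(t + 4)*(t + 2)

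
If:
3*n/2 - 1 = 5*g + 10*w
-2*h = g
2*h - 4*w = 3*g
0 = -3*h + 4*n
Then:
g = 16/71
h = -8/71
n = -6/71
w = -16/71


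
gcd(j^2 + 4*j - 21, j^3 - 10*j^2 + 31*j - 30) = j - 3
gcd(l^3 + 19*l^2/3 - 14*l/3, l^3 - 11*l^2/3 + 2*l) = l^2 - 2*l/3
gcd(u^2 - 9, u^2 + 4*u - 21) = u - 3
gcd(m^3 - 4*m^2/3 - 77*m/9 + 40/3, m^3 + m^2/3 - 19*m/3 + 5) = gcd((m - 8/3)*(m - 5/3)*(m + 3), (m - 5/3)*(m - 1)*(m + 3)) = m^2 + 4*m/3 - 5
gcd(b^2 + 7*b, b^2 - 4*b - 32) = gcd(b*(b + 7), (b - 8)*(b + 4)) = 1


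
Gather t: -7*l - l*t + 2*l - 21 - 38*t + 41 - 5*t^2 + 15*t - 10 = -5*l - 5*t^2 + t*(-l - 23) + 10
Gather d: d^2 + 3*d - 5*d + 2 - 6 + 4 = d^2 - 2*d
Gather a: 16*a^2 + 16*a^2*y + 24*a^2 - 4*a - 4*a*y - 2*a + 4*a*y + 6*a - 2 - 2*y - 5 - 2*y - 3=a^2*(16*y + 40) - 4*y - 10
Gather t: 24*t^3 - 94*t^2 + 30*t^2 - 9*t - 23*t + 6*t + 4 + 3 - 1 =24*t^3 - 64*t^2 - 26*t + 6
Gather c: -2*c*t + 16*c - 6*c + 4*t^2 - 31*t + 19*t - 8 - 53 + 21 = c*(10 - 2*t) + 4*t^2 - 12*t - 40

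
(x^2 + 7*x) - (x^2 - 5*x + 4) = 12*x - 4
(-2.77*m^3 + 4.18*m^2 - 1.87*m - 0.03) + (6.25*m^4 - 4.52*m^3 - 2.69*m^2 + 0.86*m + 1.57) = 6.25*m^4 - 7.29*m^3 + 1.49*m^2 - 1.01*m + 1.54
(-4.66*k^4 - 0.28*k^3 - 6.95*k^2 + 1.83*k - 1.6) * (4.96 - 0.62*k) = 2.8892*k^5 - 22.94*k^4 + 2.9202*k^3 - 35.6066*k^2 + 10.0688*k - 7.936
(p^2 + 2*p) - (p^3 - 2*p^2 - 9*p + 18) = -p^3 + 3*p^2 + 11*p - 18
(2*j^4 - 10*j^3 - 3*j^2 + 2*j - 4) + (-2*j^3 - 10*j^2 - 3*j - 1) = 2*j^4 - 12*j^3 - 13*j^2 - j - 5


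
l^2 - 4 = (l - 2)*(l + 2)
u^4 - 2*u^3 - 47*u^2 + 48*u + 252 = (u - 7)*(u - 3)*(u + 2)*(u + 6)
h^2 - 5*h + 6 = (h - 3)*(h - 2)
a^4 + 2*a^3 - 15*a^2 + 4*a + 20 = (a - 2)^2*(a + 1)*(a + 5)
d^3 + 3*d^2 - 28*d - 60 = (d - 5)*(d + 2)*(d + 6)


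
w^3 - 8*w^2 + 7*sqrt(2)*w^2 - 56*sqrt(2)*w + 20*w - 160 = (w - 8)*(w + 2*sqrt(2))*(w + 5*sqrt(2))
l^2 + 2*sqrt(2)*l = l*(l + 2*sqrt(2))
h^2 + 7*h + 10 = (h + 2)*(h + 5)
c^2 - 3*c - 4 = (c - 4)*(c + 1)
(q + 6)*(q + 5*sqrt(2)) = q^2 + 6*q + 5*sqrt(2)*q + 30*sqrt(2)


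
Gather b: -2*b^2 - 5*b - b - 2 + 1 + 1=-2*b^2 - 6*b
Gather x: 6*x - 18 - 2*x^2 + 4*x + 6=-2*x^2 + 10*x - 12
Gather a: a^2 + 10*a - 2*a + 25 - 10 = a^2 + 8*a + 15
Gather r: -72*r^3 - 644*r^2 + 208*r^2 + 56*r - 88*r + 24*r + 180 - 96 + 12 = -72*r^3 - 436*r^2 - 8*r + 96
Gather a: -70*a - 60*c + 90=-70*a - 60*c + 90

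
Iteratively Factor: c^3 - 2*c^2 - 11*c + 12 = (c - 4)*(c^2 + 2*c - 3) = (c - 4)*(c - 1)*(c + 3)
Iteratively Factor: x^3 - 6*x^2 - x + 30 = (x - 5)*(x^2 - x - 6) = (x - 5)*(x - 3)*(x + 2)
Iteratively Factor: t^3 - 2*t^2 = (t)*(t^2 - 2*t) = t*(t - 2)*(t)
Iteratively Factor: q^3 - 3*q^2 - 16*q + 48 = (q - 4)*(q^2 + q - 12) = (q - 4)*(q + 4)*(q - 3)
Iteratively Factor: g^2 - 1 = (g + 1)*(g - 1)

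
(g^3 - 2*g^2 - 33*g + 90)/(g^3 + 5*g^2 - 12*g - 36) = (g - 5)/(g + 2)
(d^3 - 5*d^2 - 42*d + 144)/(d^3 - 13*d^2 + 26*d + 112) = (d^2 + 3*d - 18)/(d^2 - 5*d - 14)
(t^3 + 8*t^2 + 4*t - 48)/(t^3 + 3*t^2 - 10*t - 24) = (t^2 + 4*t - 12)/(t^2 - t - 6)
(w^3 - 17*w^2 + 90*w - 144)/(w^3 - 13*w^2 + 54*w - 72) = (w - 8)/(w - 4)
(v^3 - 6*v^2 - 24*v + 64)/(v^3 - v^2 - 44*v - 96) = (v - 2)/(v + 3)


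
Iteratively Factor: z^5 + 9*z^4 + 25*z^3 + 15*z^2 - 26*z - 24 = (z + 4)*(z^4 + 5*z^3 + 5*z^2 - 5*z - 6) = (z - 1)*(z + 4)*(z^3 + 6*z^2 + 11*z + 6) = (z - 1)*(z + 1)*(z + 4)*(z^2 + 5*z + 6) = (z - 1)*(z + 1)*(z + 3)*(z + 4)*(z + 2)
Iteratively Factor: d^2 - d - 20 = (d + 4)*(d - 5)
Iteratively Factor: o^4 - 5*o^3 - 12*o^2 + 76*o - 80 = (o - 2)*(o^3 - 3*o^2 - 18*o + 40) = (o - 5)*(o - 2)*(o^2 + 2*o - 8) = (o - 5)*(o - 2)^2*(o + 4)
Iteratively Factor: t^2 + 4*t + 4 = (t + 2)*(t + 2)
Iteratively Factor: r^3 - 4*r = (r - 2)*(r^2 + 2*r) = (r - 2)*(r + 2)*(r)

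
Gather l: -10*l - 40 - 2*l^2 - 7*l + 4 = -2*l^2 - 17*l - 36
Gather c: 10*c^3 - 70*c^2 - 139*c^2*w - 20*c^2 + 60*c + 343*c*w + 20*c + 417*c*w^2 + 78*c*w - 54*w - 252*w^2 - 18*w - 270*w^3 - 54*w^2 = 10*c^3 + c^2*(-139*w - 90) + c*(417*w^2 + 421*w + 80) - 270*w^3 - 306*w^2 - 72*w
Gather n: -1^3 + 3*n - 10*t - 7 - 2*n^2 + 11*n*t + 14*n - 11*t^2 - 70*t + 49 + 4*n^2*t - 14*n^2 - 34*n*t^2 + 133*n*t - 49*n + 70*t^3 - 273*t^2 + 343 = n^2*(4*t - 16) + n*(-34*t^2 + 144*t - 32) + 70*t^3 - 284*t^2 - 80*t + 384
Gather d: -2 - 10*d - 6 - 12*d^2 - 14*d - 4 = -12*d^2 - 24*d - 12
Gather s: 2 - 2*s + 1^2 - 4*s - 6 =-6*s - 3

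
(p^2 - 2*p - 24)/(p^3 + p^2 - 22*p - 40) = (p - 6)/(p^2 - 3*p - 10)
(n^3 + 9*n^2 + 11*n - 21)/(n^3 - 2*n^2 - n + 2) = (n^2 + 10*n + 21)/(n^2 - n - 2)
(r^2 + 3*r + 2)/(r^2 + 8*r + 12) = (r + 1)/(r + 6)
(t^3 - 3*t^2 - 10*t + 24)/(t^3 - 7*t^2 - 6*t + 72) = (t - 2)/(t - 6)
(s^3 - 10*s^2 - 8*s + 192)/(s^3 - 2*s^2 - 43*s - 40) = (s^2 - 2*s - 24)/(s^2 + 6*s + 5)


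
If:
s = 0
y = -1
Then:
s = 0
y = -1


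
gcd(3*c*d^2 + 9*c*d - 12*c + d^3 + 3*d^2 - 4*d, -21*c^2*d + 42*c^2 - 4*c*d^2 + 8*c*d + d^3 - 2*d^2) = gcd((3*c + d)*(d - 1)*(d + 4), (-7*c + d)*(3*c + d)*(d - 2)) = 3*c + d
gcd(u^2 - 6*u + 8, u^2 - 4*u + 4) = u - 2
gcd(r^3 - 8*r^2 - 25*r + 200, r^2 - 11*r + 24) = r - 8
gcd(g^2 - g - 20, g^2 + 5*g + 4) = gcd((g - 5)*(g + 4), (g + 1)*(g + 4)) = g + 4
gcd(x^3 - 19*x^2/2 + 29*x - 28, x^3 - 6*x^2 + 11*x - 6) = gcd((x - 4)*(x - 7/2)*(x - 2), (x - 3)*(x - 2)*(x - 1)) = x - 2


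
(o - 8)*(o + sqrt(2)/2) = o^2 - 8*o + sqrt(2)*o/2 - 4*sqrt(2)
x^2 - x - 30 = (x - 6)*(x + 5)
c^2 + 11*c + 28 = (c + 4)*(c + 7)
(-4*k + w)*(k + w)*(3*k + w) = -12*k^3 - 13*k^2*w + w^3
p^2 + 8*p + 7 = (p + 1)*(p + 7)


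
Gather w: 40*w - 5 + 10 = 40*w + 5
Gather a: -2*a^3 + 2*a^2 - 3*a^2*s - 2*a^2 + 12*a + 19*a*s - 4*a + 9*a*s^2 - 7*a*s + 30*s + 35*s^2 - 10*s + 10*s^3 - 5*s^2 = -2*a^3 - 3*a^2*s + a*(9*s^2 + 12*s + 8) + 10*s^3 + 30*s^2 + 20*s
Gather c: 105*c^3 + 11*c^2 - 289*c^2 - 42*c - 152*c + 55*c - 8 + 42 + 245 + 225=105*c^3 - 278*c^2 - 139*c + 504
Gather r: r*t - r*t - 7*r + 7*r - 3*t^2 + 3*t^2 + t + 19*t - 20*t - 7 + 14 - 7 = 0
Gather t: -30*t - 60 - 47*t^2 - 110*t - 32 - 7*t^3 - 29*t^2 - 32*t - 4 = -7*t^3 - 76*t^2 - 172*t - 96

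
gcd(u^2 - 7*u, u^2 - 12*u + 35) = u - 7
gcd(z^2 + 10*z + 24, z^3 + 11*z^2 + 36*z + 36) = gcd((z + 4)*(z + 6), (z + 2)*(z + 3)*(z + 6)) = z + 6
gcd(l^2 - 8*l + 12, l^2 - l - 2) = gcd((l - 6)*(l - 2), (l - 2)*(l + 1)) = l - 2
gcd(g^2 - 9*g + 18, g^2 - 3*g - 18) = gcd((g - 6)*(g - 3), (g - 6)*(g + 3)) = g - 6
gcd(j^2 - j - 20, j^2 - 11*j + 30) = j - 5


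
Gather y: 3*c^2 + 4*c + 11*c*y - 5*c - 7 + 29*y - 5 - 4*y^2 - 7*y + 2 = 3*c^2 - c - 4*y^2 + y*(11*c + 22) - 10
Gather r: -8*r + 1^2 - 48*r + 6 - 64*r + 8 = 15 - 120*r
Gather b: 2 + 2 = 4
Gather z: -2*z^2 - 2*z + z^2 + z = -z^2 - z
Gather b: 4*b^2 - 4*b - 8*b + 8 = 4*b^2 - 12*b + 8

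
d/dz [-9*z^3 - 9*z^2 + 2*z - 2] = -27*z^2 - 18*z + 2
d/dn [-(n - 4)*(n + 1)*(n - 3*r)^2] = (n - 3*r)*((4 - n)*(n - 3*r) - 2*(n - 4)*(n + 1) - (n + 1)*(n - 3*r))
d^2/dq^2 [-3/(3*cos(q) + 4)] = 9*(3*cos(q)^2 - 4*cos(q) - 6)/(3*cos(q) + 4)^3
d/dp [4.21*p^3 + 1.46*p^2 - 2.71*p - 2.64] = 12.63*p^2 + 2.92*p - 2.71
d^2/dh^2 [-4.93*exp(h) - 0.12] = -4.93*exp(h)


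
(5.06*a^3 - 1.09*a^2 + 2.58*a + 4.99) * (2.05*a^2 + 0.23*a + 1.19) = 10.373*a^5 - 1.0707*a^4 + 11.0597*a^3 + 9.5258*a^2 + 4.2179*a + 5.9381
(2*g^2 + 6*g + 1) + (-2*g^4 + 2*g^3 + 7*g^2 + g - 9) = -2*g^4 + 2*g^3 + 9*g^2 + 7*g - 8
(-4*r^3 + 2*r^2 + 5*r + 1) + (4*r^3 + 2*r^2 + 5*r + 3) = 4*r^2 + 10*r + 4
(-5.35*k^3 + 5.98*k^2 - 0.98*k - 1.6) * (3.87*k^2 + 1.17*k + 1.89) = -20.7045*k^5 + 16.8831*k^4 - 6.9075*k^3 + 3.9636*k^2 - 3.7242*k - 3.024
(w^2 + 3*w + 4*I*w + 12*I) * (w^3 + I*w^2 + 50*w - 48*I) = w^5 + 3*w^4 + 5*I*w^4 + 46*w^3 + 15*I*w^3 + 138*w^2 + 152*I*w^2 + 192*w + 456*I*w + 576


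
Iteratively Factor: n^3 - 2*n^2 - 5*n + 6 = (n - 3)*(n^2 + n - 2) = (n - 3)*(n + 2)*(n - 1)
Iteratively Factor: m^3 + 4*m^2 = (m + 4)*(m^2) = m*(m + 4)*(m)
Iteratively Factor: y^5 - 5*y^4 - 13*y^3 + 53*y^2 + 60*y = (y - 4)*(y^4 - y^3 - 17*y^2 - 15*y) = (y - 5)*(y - 4)*(y^3 + 4*y^2 + 3*y) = (y - 5)*(y - 4)*(y + 3)*(y^2 + y) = (y - 5)*(y - 4)*(y + 1)*(y + 3)*(y)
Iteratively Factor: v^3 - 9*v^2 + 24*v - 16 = (v - 4)*(v^2 - 5*v + 4) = (v - 4)^2*(v - 1)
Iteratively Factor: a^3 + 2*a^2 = (a)*(a^2 + 2*a) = a^2*(a + 2)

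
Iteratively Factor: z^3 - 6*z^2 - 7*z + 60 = (z + 3)*(z^2 - 9*z + 20) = (z - 4)*(z + 3)*(z - 5)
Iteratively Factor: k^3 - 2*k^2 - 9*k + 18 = (k + 3)*(k^2 - 5*k + 6) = (k - 2)*(k + 3)*(k - 3)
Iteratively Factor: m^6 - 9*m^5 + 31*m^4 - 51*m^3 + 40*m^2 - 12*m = (m - 2)*(m^5 - 7*m^4 + 17*m^3 - 17*m^2 + 6*m) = m*(m - 2)*(m^4 - 7*m^3 + 17*m^2 - 17*m + 6) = m*(m - 2)*(m - 1)*(m^3 - 6*m^2 + 11*m - 6) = m*(m - 3)*(m - 2)*(m - 1)*(m^2 - 3*m + 2) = m*(m - 3)*(m - 2)^2*(m - 1)*(m - 1)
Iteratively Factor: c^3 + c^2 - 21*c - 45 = (c + 3)*(c^2 - 2*c - 15) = (c + 3)^2*(c - 5)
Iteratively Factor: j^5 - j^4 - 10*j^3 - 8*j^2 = (j + 2)*(j^4 - 3*j^3 - 4*j^2) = j*(j + 2)*(j^3 - 3*j^2 - 4*j) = j*(j + 1)*(j + 2)*(j^2 - 4*j) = j*(j - 4)*(j + 1)*(j + 2)*(j)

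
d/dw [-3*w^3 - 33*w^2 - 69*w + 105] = -9*w^2 - 66*w - 69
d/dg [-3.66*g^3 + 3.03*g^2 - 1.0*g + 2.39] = -10.98*g^2 + 6.06*g - 1.0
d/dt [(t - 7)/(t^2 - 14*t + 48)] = (t^2 - 14*t - 2*(t - 7)^2 + 48)/(t^2 - 14*t + 48)^2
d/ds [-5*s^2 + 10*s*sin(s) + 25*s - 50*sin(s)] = 10*s*cos(s) - 10*s + 10*sin(s) - 50*cos(s) + 25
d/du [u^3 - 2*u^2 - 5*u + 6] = 3*u^2 - 4*u - 5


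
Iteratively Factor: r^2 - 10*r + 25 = (r - 5)*(r - 5)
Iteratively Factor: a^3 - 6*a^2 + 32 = (a - 4)*(a^2 - 2*a - 8) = (a - 4)^2*(a + 2)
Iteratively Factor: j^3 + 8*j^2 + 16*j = (j)*(j^2 + 8*j + 16) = j*(j + 4)*(j + 4)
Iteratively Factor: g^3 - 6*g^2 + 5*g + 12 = (g - 4)*(g^2 - 2*g - 3) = (g - 4)*(g + 1)*(g - 3)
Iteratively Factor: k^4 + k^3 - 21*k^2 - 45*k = (k + 3)*(k^3 - 2*k^2 - 15*k) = (k + 3)^2*(k^2 - 5*k) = k*(k + 3)^2*(k - 5)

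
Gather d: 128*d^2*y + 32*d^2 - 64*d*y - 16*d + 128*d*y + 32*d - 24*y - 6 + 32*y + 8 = d^2*(128*y + 32) + d*(64*y + 16) + 8*y + 2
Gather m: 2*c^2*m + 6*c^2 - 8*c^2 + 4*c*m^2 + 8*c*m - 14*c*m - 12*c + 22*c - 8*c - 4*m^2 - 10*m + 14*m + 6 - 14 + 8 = -2*c^2 + 2*c + m^2*(4*c - 4) + m*(2*c^2 - 6*c + 4)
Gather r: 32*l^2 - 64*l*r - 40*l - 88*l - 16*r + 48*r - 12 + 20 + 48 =32*l^2 - 128*l + r*(32 - 64*l) + 56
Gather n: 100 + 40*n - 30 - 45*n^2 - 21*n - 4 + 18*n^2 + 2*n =-27*n^2 + 21*n + 66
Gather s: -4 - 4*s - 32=-4*s - 36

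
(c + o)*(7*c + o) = 7*c^2 + 8*c*o + o^2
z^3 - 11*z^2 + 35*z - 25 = (z - 5)^2*(z - 1)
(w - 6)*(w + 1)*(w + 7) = w^3 + 2*w^2 - 41*w - 42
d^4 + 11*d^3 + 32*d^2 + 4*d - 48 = (d - 1)*(d + 2)*(d + 4)*(d + 6)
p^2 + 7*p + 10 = (p + 2)*(p + 5)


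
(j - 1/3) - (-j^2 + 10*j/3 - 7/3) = j^2 - 7*j/3 + 2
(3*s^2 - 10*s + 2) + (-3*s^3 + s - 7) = -3*s^3 + 3*s^2 - 9*s - 5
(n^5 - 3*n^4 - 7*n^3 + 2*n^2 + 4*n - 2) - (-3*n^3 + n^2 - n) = n^5 - 3*n^4 - 4*n^3 + n^2 + 5*n - 2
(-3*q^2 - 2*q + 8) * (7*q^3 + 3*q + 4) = -21*q^5 - 14*q^4 + 47*q^3 - 18*q^2 + 16*q + 32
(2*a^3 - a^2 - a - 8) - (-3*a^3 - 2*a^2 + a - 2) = 5*a^3 + a^2 - 2*a - 6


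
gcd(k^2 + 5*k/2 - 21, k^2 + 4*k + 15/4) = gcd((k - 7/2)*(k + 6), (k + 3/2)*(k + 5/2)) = 1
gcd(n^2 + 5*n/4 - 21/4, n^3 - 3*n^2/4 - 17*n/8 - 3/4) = 1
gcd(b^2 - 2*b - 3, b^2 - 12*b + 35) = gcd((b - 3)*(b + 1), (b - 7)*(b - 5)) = 1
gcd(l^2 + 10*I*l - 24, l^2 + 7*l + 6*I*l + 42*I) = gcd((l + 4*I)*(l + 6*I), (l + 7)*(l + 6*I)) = l + 6*I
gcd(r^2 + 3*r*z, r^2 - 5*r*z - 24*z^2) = r + 3*z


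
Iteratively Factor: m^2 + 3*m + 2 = (m + 2)*(m + 1)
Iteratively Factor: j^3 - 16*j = (j - 4)*(j^2 + 4*j) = j*(j - 4)*(j + 4)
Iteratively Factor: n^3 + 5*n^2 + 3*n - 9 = (n + 3)*(n^2 + 2*n - 3) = (n - 1)*(n + 3)*(n + 3)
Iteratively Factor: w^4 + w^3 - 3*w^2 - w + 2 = (w + 2)*(w^3 - w^2 - w + 1) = (w - 1)*(w + 2)*(w^2 - 1) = (w - 1)^2*(w + 2)*(w + 1)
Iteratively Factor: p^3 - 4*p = (p)*(p^2 - 4) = p*(p - 2)*(p + 2)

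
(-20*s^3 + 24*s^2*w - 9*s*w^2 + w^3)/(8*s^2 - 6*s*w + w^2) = (-10*s^2 + 7*s*w - w^2)/(4*s - w)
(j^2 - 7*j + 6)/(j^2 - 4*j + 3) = (j - 6)/(j - 3)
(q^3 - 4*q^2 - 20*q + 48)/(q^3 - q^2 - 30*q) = (q^2 + 2*q - 8)/(q*(q + 5))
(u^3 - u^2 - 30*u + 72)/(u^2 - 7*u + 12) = u + 6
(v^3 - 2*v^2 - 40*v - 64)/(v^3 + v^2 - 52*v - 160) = (v + 2)/(v + 5)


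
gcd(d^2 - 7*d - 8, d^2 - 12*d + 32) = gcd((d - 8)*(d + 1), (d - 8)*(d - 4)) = d - 8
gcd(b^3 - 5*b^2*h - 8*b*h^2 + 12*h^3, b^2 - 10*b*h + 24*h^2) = b - 6*h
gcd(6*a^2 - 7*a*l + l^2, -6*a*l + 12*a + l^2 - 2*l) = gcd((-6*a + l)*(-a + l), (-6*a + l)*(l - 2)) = 6*a - l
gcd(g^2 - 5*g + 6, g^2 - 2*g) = g - 2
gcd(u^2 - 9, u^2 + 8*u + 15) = u + 3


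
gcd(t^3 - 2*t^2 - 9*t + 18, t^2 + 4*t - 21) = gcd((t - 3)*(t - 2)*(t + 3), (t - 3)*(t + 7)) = t - 3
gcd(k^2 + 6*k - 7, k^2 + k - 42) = k + 7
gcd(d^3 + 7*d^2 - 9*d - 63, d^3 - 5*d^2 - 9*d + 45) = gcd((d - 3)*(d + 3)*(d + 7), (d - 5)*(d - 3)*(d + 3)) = d^2 - 9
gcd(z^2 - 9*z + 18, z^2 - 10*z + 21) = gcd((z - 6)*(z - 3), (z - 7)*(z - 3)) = z - 3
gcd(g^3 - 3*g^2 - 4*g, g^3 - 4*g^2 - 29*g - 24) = g + 1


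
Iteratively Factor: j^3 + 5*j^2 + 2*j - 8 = (j + 4)*(j^2 + j - 2) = (j + 2)*(j + 4)*(j - 1)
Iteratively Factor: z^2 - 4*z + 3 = (z - 3)*(z - 1)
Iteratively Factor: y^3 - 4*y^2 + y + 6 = (y + 1)*(y^2 - 5*y + 6) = (y - 2)*(y + 1)*(y - 3)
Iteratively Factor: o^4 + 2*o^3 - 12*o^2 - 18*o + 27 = (o + 3)*(o^3 - o^2 - 9*o + 9) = (o - 1)*(o + 3)*(o^2 - 9) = (o - 3)*(o - 1)*(o + 3)*(o + 3)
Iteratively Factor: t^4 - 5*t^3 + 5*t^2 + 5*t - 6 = (t - 3)*(t^3 - 2*t^2 - t + 2) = (t - 3)*(t - 2)*(t^2 - 1) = (t - 3)*(t - 2)*(t + 1)*(t - 1)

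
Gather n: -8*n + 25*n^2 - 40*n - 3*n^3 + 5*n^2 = -3*n^3 + 30*n^2 - 48*n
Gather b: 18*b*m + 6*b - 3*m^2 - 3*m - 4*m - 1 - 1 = b*(18*m + 6) - 3*m^2 - 7*m - 2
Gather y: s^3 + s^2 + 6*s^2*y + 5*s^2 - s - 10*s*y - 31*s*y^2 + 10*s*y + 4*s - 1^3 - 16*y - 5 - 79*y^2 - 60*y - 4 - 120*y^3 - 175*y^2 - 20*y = s^3 + 6*s^2 + 3*s - 120*y^3 + y^2*(-31*s - 254) + y*(6*s^2 - 96) - 10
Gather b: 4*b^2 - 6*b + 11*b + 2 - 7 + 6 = 4*b^2 + 5*b + 1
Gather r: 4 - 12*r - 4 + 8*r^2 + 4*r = 8*r^2 - 8*r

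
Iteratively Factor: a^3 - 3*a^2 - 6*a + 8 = (a - 1)*(a^2 - 2*a - 8) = (a - 1)*(a + 2)*(a - 4)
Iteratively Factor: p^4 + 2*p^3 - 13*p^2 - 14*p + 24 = (p - 1)*(p^3 + 3*p^2 - 10*p - 24) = (p - 1)*(p + 2)*(p^2 + p - 12) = (p - 3)*(p - 1)*(p + 2)*(p + 4)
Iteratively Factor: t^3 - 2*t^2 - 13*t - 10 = (t + 1)*(t^2 - 3*t - 10) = (t - 5)*(t + 1)*(t + 2)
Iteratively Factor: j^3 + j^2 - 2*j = (j)*(j^2 + j - 2) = j*(j - 1)*(j + 2)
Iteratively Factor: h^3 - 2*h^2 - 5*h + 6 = (h + 2)*(h^2 - 4*h + 3) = (h - 1)*(h + 2)*(h - 3)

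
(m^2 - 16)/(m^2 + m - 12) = (m - 4)/(m - 3)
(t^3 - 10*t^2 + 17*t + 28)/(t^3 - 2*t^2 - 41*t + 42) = (t^2 - 3*t - 4)/(t^2 + 5*t - 6)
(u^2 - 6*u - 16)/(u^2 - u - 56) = (u + 2)/(u + 7)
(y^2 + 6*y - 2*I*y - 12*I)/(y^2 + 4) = (y + 6)/(y + 2*I)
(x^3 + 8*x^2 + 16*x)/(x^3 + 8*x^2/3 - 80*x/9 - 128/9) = 9*x*(x + 4)/(9*x^2 - 12*x - 32)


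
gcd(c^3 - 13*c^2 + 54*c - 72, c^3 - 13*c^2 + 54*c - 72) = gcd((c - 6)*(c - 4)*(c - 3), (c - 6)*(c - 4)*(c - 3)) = c^3 - 13*c^2 + 54*c - 72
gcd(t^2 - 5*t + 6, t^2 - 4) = t - 2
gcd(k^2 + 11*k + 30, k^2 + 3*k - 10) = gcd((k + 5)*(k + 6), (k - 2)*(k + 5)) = k + 5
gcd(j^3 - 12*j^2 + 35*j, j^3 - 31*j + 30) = j - 5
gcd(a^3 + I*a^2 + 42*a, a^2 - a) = a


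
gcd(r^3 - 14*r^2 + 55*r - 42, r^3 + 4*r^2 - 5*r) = r - 1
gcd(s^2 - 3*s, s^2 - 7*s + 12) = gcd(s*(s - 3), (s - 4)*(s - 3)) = s - 3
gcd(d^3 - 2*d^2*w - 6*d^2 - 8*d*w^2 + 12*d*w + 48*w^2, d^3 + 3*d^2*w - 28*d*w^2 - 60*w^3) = d + 2*w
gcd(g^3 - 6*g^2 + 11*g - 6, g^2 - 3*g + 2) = g^2 - 3*g + 2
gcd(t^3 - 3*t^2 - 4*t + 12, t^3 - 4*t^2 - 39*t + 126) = t - 3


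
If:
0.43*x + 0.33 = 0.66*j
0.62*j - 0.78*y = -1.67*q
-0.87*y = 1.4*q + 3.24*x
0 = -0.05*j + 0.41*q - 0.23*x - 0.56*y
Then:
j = 0.81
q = -0.65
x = 0.48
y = -0.75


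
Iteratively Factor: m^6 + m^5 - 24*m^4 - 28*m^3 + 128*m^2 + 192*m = (m + 4)*(m^5 - 3*m^4 - 12*m^3 + 20*m^2 + 48*m) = (m - 4)*(m + 4)*(m^4 + m^3 - 8*m^2 - 12*m) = (m - 4)*(m + 2)*(m + 4)*(m^3 - m^2 - 6*m) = (m - 4)*(m + 2)^2*(m + 4)*(m^2 - 3*m) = m*(m - 4)*(m + 2)^2*(m + 4)*(m - 3)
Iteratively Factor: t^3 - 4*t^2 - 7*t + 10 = (t - 5)*(t^2 + t - 2) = (t - 5)*(t - 1)*(t + 2)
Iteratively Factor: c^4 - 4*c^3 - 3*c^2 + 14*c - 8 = (c - 1)*(c^3 - 3*c^2 - 6*c + 8) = (c - 1)*(c + 2)*(c^2 - 5*c + 4) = (c - 4)*(c - 1)*(c + 2)*(c - 1)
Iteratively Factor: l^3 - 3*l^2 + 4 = (l - 2)*(l^2 - l - 2) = (l - 2)^2*(l + 1)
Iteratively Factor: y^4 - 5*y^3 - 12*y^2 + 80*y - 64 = (y - 1)*(y^3 - 4*y^2 - 16*y + 64) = (y - 4)*(y - 1)*(y^2 - 16) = (y - 4)*(y - 1)*(y + 4)*(y - 4)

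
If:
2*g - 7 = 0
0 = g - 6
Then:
No Solution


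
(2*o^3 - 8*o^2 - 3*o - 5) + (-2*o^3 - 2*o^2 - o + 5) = -10*o^2 - 4*o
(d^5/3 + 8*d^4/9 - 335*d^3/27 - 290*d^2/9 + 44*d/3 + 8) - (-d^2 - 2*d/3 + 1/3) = d^5/3 + 8*d^4/9 - 335*d^3/27 - 281*d^2/9 + 46*d/3 + 23/3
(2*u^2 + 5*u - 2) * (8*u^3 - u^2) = 16*u^5 + 38*u^4 - 21*u^3 + 2*u^2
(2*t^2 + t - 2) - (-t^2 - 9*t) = 3*t^2 + 10*t - 2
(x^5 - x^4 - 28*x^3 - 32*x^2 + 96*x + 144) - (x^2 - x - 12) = x^5 - x^4 - 28*x^3 - 33*x^2 + 97*x + 156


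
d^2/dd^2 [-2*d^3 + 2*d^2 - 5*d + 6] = 4 - 12*d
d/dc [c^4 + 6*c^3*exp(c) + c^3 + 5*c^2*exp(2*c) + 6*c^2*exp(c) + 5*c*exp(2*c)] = 6*c^3*exp(c) + 4*c^3 + 10*c^2*exp(2*c) + 24*c^2*exp(c) + 3*c^2 + 20*c*exp(2*c) + 12*c*exp(c) + 5*exp(2*c)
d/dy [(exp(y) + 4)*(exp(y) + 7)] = (2*exp(y) + 11)*exp(y)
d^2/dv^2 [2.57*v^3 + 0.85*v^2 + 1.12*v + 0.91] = 15.42*v + 1.7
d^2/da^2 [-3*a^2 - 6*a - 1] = -6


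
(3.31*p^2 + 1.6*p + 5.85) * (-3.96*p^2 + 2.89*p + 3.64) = -13.1076*p^4 + 3.2299*p^3 - 6.49359999999999*p^2 + 22.7305*p + 21.294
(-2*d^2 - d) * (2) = -4*d^2 - 2*d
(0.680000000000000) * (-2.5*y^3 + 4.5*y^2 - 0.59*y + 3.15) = -1.7*y^3 + 3.06*y^2 - 0.4012*y + 2.142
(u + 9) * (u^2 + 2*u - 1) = u^3 + 11*u^2 + 17*u - 9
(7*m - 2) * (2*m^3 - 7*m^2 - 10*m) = 14*m^4 - 53*m^3 - 56*m^2 + 20*m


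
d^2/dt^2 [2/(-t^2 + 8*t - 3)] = 4*(t^2 - 8*t - 4*(t - 4)^2 + 3)/(t^2 - 8*t + 3)^3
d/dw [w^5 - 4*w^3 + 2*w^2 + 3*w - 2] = 5*w^4 - 12*w^2 + 4*w + 3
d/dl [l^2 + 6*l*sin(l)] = 6*l*cos(l) + 2*l + 6*sin(l)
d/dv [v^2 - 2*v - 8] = 2*v - 2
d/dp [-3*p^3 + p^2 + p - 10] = -9*p^2 + 2*p + 1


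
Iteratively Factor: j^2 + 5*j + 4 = (j + 4)*(j + 1)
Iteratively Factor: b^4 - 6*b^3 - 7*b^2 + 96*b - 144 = (b - 3)*(b^3 - 3*b^2 - 16*b + 48) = (b - 3)^2*(b^2 - 16) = (b - 3)^2*(b + 4)*(b - 4)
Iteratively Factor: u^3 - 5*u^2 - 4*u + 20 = (u - 2)*(u^2 - 3*u - 10) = (u - 5)*(u - 2)*(u + 2)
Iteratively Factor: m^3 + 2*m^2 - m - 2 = (m + 1)*(m^2 + m - 2) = (m + 1)*(m + 2)*(m - 1)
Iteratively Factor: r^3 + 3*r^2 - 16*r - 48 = (r + 4)*(r^2 - r - 12) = (r + 3)*(r + 4)*(r - 4)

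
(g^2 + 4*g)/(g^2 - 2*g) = (g + 4)/(g - 2)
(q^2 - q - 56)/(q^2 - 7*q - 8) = (q + 7)/(q + 1)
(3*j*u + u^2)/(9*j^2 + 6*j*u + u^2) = u/(3*j + u)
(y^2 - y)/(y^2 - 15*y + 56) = y*(y - 1)/(y^2 - 15*y + 56)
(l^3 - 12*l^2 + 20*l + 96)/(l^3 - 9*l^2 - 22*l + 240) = (l + 2)/(l + 5)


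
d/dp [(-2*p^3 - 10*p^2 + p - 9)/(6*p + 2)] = 2*(-3*p^3 - 9*p^2 - 5*p + 7)/(9*p^2 + 6*p + 1)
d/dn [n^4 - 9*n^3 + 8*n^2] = n*(4*n^2 - 27*n + 16)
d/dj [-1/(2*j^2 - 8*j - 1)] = 4*(j - 2)/(-2*j^2 + 8*j + 1)^2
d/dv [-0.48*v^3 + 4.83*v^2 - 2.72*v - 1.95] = -1.44*v^2 + 9.66*v - 2.72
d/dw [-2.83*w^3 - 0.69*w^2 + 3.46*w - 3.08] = -8.49*w^2 - 1.38*w + 3.46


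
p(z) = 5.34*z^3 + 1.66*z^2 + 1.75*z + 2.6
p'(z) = 16.02*z^2 + 3.32*z + 1.75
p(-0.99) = -2.69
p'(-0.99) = 14.16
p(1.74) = 38.80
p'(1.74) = 56.03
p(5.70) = 1055.44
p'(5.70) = 541.16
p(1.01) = 11.56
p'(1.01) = 21.45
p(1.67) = 35.02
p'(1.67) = 51.97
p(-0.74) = 0.05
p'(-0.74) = 8.07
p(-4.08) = -339.59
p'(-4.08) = 254.88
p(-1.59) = -17.45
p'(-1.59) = 36.97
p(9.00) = 4045.67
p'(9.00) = 1329.25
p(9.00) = 4045.67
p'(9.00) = 1329.25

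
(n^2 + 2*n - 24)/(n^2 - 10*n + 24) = (n + 6)/(n - 6)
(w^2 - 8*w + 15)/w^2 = 1 - 8/w + 15/w^2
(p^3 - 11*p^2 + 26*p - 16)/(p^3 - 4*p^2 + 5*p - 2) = (p - 8)/(p - 1)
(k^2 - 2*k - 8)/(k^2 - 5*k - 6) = (-k^2 + 2*k + 8)/(-k^2 + 5*k + 6)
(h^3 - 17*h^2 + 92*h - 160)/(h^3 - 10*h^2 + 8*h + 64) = (h - 5)/(h + 2)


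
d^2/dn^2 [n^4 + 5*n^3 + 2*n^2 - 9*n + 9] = 12*n^2 + 30*n + 4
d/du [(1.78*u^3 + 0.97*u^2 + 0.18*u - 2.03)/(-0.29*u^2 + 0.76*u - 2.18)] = (-0.5162*u^4 + 2.7056*u^3 - 10.8518*u^2 - 5.4066*u + 1.1504)/(0.0841*u^4 - 0.4408*u^3 + 1.842*u^2 - 3.3136*u + 4.7524)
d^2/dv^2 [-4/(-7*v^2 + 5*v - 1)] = 8*(-49*v^2 + 35*v + (14*v - 5)^2 - 7)/(7*v^2 - 5*v + 1)^3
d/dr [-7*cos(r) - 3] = 7*sin(r)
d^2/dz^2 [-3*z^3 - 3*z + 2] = -18*z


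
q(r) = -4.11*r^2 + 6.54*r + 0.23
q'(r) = 6.54 - 8.22*r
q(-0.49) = -3.96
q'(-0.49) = 10.57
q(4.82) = -63.73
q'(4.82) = -33.08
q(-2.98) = -55.76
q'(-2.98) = 31.04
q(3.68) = -31.36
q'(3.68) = -23.71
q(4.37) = -49.68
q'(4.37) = -29.38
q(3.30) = -22.95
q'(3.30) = -20.59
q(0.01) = 0.29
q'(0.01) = 6.46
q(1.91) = -2.27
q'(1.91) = -9.16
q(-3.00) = -56.38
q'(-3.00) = 31.20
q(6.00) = -108.49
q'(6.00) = -42.78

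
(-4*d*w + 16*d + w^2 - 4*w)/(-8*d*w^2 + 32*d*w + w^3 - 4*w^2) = (-4*d + w)/(w*(-8*d + w))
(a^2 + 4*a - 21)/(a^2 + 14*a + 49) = (a - 3)/(a + 7)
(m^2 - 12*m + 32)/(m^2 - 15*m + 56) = (m - 4)/(m - 7)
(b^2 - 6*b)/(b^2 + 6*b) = (b - 6)/(b + 6)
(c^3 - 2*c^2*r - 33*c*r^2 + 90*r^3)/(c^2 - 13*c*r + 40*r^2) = (-c^2 - 3*c*r + 18*r^2)/(-c + 8*r)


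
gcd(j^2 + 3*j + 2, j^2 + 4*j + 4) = j + 2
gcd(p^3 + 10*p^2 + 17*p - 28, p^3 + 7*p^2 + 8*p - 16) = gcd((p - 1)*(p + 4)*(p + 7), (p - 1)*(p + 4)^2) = p^2 + 3*p - 4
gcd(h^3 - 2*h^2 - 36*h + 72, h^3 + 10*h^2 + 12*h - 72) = h^2 + 4*h - 12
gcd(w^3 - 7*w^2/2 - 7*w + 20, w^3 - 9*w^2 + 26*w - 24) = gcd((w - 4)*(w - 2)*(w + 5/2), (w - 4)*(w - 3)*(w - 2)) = w^2 - 6*w + 8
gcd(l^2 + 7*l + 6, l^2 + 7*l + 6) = l^2 + 7*l + 6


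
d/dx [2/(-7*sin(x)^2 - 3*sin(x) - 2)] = 2*(14*sin(x) + 3)*cos(x)/(7*sin(x)^2 + 3*sin(x) + 2)^2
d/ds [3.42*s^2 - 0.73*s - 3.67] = 6.84*s - 0.73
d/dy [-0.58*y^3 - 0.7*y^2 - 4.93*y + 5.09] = -1.74*y^2 - 1.4*y - 4.93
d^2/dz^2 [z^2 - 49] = 2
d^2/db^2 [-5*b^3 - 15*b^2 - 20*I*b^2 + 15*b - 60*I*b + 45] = -30*b - 30 - 40*I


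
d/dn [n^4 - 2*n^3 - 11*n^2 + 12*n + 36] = 4*n^3 - 6*n^2 - 22*n + 12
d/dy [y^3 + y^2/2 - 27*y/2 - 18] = 3*y^2 + y - 27/2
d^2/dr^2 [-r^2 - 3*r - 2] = -2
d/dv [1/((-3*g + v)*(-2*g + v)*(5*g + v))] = (-(2*g - v)*(3*g - v) + (2*g - v)*(5*g + v) + (3*g - v)*(5*g + v))/((2*g - v)^2*(3*g - v)^2*(5*g + v)^2)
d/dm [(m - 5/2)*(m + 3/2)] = 2*m - 1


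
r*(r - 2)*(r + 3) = r^3 + r^2 - 6*r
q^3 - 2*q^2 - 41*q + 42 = (q - 7)*(q - 1)*(q + 6)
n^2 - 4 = (n - 2)*(n + 2)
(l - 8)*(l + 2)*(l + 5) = l^3 - l^2 - 46*l - 80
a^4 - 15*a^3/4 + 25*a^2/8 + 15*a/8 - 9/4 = (a - 2)*(a - 3/2)*(a - 1)*(a + 3/4)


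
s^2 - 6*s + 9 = (s - 3)^2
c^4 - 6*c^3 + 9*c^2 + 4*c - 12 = (c - 3)*(c - 2)^2*(c + 1)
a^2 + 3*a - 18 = (a - 3)*(a + 6)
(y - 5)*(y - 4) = y^2 - 9*y + 20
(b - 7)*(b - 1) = b^2 - 8*b + 7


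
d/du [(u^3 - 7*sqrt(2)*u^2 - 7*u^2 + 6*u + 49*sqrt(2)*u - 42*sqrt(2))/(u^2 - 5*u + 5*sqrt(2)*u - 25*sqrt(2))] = (u^4 - 10*u^3 + 10*sqrt(2)*u^3 - 124*sqrt(2)*u^2 - 41*u^2 + 434*sqrt(2)*u + 700*u - 2030 - 360*sqrt(2))/(u^4 - 10*u^3 + 10*sqrt(2)*u^3 - 100*sqrt(2)*u^2 + 75*u^2 - 500*u + 250*sqrt(2)*u + 1250)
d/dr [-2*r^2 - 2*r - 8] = -4*r - 2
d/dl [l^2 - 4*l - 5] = 2*l - 4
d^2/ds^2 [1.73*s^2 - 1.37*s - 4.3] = 3.46000000000000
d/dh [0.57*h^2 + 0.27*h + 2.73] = 1.14*h + 0.27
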